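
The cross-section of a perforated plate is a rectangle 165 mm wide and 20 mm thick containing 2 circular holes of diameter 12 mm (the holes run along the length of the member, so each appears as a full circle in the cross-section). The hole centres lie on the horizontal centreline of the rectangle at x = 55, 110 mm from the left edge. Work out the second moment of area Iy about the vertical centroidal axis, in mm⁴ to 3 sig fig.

Iy ≈ 7.31 × 10⁶ mm⁴

Break the section into simple shapes (no overlaps), measuring from the bottom-left corner of the bounding box.
Plate: 165 × 20, A = 3 300 mm², x = 82.5 mm, Ī = 7 486 875 mm⁴.
Hole 1 (subtracted): ⌀12, A = 113.1 mm², x = 55 mm, Ī = 1017.9 mm⁴.
Hole 2 (subtracted): ⌀12, A = 113.1 mm², x = 110 mm, Ī = 1017.9 mm⁴.
By symmetry the centroid is at mid-width, x̄ = 82.5 mm.
Transfer each piece to the vertical centroidal axis using Ī + A·d² with d = x − 82.5:
  plate: d = 0 mm → contributes +7 486 875 mm⁴
  hole 1: d = -27.5 mm → contributes −86 548 mm⁴
  hole 2: d = 27.5 mm → contributes −86 548 mm⁴
Total I = 7 313 780 mm⁴.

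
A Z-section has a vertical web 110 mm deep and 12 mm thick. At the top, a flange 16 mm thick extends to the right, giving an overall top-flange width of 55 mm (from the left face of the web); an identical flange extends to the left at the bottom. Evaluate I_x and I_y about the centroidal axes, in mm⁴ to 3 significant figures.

Treat the section as a set of non-overlapping primitives; coordinates are from the bounding-box lower-left.
Web: 12 × 110, A = 1 320 mm², y = 55 mm, Ī = 1 331 000 mm⁴.
Top flange (beyond web): 43 × 16, A = 688 mm², y = 102 mm, Ī = 14 677 mm⁴.
Bottom flange (beyond web): 43 × 16, A = 688 mm², y = 8 mm, Ī = 14 677 mm⁴.
Centroid: ȳ = ΣA·y / ΣA = 55 mm.
Transfer each piece to the centroidal x-axis using Ī + A·d² with d = y − 55:
  web: d = 0 mm → contributes +1 331 000 mm⁴
  top flange (beyond web): d = 47 mm → contributes +1 534 469 mm⁴
  bottom flange (beyond web): d = -47 mm → contributes +1 534 469 mm⁴
Total I = 4 399 939 mm⁴.
For the y-axis: x̄ = 49 mm.
Repeating about the centroidal y-axis gives I_y = 1 268 459 mm⁴.

I_x ≈ 4.40 × 10⁶ mm⁴, I_y ≈ 1.27 × 10⁶ mm⁴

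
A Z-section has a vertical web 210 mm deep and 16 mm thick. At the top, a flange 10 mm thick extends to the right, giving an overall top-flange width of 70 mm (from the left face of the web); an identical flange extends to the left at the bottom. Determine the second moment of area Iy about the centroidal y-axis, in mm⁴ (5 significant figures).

Split into non-overlapping primitives; take the origin at the lower-left of the bounding box.
Web: 16 × 210, A = 3 360 mm², x = 62 mm, Ī = 71 680 mm⁴.
Top flange (beyond web): 54 × 10, A = 540 mm², x = 97 mm, Ī = 131 220 mm⁴.
Bottom flange (beyond web): 54 × 10, A = 540 mm², x = 27 mm, Ī = 131 220 mm⁴.
Centroid: x̄ = ΣA·x / ΣA = 62 mm.
Transfer each piece to the centroidal y-axis using Ī + A·d² with d = x − 62:
  web: d = 0 mm → contributes +71 680 mm⁴
  top flange (beyond web): d = 35 mm → contributes +792 720 mm⁴
  bottom flange (beyond web): d = -35 mm → contributes +792 720 mm⁴
Total I = 1 657 120 mm⁴.

Iy ≈ 1.6571 × 10⁶ mm⁴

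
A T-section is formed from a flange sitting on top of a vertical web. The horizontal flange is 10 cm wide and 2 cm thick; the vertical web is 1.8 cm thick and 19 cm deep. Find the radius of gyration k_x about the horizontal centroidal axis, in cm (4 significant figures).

k_x ≈ 6.691 cm

Decompose the section into non-overlapping parts with the origin at the bottom-left of its bounding rectangle.
Flange: 10 × 2, A = 20 cm², y = 20 cm, Ī = 6.66667 cm⁴.
Web: 1.8 × 19, A = 34.2 cm², y = 9.5 cm, Ī = 1028.85 cm⁴.
Centroid: ȳ = ΣA·y / ΣA = 13.3745 cm.
Transfer each piece to the horizontal centroidal axis using Ī + A·d² with d = y − 13.3745:
  flange: d = 6.62546 cm → contributes +884.601 cm⁴
  web: d = -3.87454 cm → contributes +1542.26 cm⁴
Total I = 2426.86 cm⁴.
Radius of gyration: k = √(I/A) = √(2426.86 / 54.2) = 6.69149 cm.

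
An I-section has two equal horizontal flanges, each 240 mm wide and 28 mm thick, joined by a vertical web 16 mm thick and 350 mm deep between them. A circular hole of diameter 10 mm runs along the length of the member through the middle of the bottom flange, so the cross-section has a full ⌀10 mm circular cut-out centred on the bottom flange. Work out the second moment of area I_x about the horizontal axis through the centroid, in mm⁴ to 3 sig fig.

Decompose the section into non-overlapping parts with the origin at the bottom-left of its bounding rectangle.
Bottom flange: 240 × 28, A = 6 720 mm², y = 14 mm, Ī = 439 040 mm⁴.
Web: 16 × 350, A = 5 600 mm², y = 203 mm, Ī = 57 166 667 mm⁴.
Top flange: 240 × 28, A = 6 720 mm², y = 392 mm, Ī = 439 040 mm⁴.
Hole (subtracted): ⌀10, A = 78.54 mm², y = 14 mm, Ī = 490.87 mm⁴.
Centroid: ȳ = ΣA·y / ΣA = 203.78 mm.
Transfer each piece to the horizontal axis through the centroid using Ī + A·d² with d = y − 203.78:
  bottom flange: d = -189.78 mm → contributes +242 476 849 mm⁴
  web: d = -0.78285 mm → contributes +57 170 099 mm⁴
  top flange: d = 188.22 mm → contributes +238 499 708 mm⁴
  hole: d = -189.78 mm → contributes −2 829 301 mm⁴
Total I = 535 317 354 mm⁴.

I_x ≈ 5.35 × 10⁸ mm⁴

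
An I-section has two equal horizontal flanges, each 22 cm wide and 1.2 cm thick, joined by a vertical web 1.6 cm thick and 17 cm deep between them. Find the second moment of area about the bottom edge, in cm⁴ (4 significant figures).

Break the section into simple shapes (no overlaps), measuring from the bottom-left corner of the bounding box.
Bottom flange: 22 × 1.2, A = 26.4 cm², y = 0.6 cm, Ī = 3.168 cm⁴.
Web: 1.6 × 17, A = 27.2 cm², y = 9.7 cm, Ī = 655.067 cm⁴.
Top flange: 22 × 1.2, A = 26.4 cm², y = 18.8 cm, Ī = 3.168 cm⁴.
Transfer each piece to a horizontal axis along the bottom face using Ī + A·d² with d = y − 0:
  bottom flange: d = 0.6 cm → contributes +12.672 cm⁴
  web: d = 9.7 cm → contributes +3214.31 cm⁴
  top flange: d = 18.8 cm → contributes +9333.98 cm⁴
Total I = 12 561 cm⁴.

I_base ≈ 1.256 × 10⁴ cm⁴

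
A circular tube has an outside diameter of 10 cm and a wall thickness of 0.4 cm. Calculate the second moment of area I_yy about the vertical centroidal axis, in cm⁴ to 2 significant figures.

Split into non-overlapping primitives; take the origin at the lower-left of the bounding box.
Outer circle: ⌀10, A = 78.54 cm², x = 5 cm, Ī = 490.9 cm⁴.
Bore (subtracted): ⌀9.2, A = 66.48 cm², x = 5 cm, Ī = 351.7 cm⁴.
By symmetry the centroid is at mid-width, x̄ = 5 cm.
All pieces are centred on the vertical centroidal axis, so I = ΣĪ (holes subtracted) = 139.2 cm⁴.

I_yy ≈ 140 cm⁴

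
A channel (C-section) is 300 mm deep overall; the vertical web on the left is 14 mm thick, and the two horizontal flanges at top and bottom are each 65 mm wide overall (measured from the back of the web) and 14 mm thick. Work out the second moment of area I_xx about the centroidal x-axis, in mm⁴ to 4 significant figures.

Split into non-overlapping primitives; take the origin at the lower-left of the bounding box.
Web: 14 × 300, A = 4 200 mm², y = 150 mm, Ī = 31 500 000 mm⁴.
Top flange (beyond web): 51 × 14, A = 714 mm², y = 293 mm, Ī = 11 662 mm⁴.
Bottom flange (beyond web): 51 × 14, A = 714 mm², y = 7 mm, Ī = 11 662 mm⁴.
By symmetry the centroid is at mid-height, ȳ = 150 mm.
Transfer each piece to the centroidal x-axis using Ī + A·d² with d = y − 150:
  web: d = 0 mm → contributes +31 500 000 mm⁴
  top flange (beyond web): d = 143 mm → contributes +14 612 248 mm⁴
  bottom flange (beyond web): d = -143 mm → contributes +14 612 248 mm⁴
Total I = 60 724 496 mm⁴.

I_xx ≈ 6.072 × 10⁷ mm⁴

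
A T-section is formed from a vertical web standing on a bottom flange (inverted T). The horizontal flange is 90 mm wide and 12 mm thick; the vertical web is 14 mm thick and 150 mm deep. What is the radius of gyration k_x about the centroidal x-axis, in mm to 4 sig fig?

Break the section into simple shapes (no overlaps), measuring from the bottom-left corner of the bounding box.
Flange: 90 × 12, A = 1 080 mm², y = 6 mm, Ī = 12 960 mm⁴.
Web: 14 × 150, A = 2 100 mm², y = 87 mm, Ī = 3 937 500 mm⁴.
Centroid: ȳ = ΣA·y / ΣA = 59.4906 mm.
Transfer each piece to the centroidal x-axis using Ī + A·d² with d = y − 59.4906:
  flange: d = -53.4906 mm → contributes +3 103 100 mm⁴
  web: d = 27.5094 mm → contributes +5 526 715 mm⁴
Total I = 8 629 815 mm⁴.
Radius of gyration: k = √(I/A) = √(8 629 815 / 3 180) = 52.0939 mm.

k_x ≈ 52.09 mm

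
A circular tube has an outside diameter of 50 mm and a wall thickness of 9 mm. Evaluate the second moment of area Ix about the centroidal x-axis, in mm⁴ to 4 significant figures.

Split into non-overlapping primitives; take the origin at the lower-left of the bounding box.
Outer circle: ⌀50, A = 1963.5 mm², y = 25 mm, Ī = 306 796 mm⁴.
Bore (subtracted): ⌀32, A = 804.248 mm², y = 25 mm, Ī = 51471.9 mm⁴.
By symmetry the centroid is at mid-height, ȳ = 25 mm.
All pieces are centred on the centroidal x-axis, so I = ΣĪ (holes subtracted) = 255 324 mm⁴.

Ix ≈ 2.553 × 10⁵ mm⁴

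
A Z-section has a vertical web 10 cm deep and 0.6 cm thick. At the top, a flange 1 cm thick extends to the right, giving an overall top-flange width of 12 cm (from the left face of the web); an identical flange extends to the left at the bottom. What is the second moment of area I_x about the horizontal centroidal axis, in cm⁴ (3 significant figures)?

Decompose the section into non-overlapping parts with the origin at the bottom-left of its bounding rectangle.
Web: 0.6 × 10, A = 6 cm², y = 5 cm, Ī = 50 cm⁴.
Top flange (beyond web): 11.4 × 1, A = 11.4 cm², y = 9.5 cm, Ī = 0.95 cm⁴.
Bottom flange (beyond web): 11.4 × 1, A = 11.4 cm², y = 0.5 cm, Ī = 0.95 cm⁴.
Centroid: ȳ = ΣA·y / ΣA = 5 cm.
Transfer each piece to the horizontal centroidal axis using Ī + A·d² with d = y − 5:
  web: d = 0 cm → contributes +50 cm⁴
  top flange (beyond web): d = 4.5 cm → contributes +231.8 cm⁴
  bottom flange (beyond web): d = -4.5 cm → contributes +231.8 cm⁴
Total I = 513.6 cm⁴.

I_x ≈ 514 cm⁴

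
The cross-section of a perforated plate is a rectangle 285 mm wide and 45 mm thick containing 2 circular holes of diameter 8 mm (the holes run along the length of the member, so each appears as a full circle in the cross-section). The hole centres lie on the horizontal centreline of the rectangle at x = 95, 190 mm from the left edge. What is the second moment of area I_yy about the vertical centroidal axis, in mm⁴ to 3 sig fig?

I_yy ≈ 8.66 × 10⁷ mm⁴

Split into non-overlapping primitives; take the origin at the lower-left of the bounding box.
Plate: 285 × 45, A = 12 825 mm², x = 142.5 mm, Ī = 86 809 219 mm⁴.
Hole 1 (subtracted): ⌀8, A = 50.265 mm², x = 95 mm, Ī = 201.06 mm⁴.
Hole 2 (subtracted): ⌀8, A = 50.265 mm², x = 190 mm, Ī = 201.06 mm⁴.
By symmetry the centroid is at mid-width, x̄ = 142.5 mm.
Transfer each piece to the vertical centroidal axis using Ī + A·d² with d = x − 142.5:
  plate: d = 0 mm → contributes +86 809 219 mm⁴
  hole 1: d = -47.5 mm → contributes −113 613 mm⁴
  hole 2: d = 47.5 mm → contributes −113 613 mm⁴
Total I = 86 581 994 mm⁴.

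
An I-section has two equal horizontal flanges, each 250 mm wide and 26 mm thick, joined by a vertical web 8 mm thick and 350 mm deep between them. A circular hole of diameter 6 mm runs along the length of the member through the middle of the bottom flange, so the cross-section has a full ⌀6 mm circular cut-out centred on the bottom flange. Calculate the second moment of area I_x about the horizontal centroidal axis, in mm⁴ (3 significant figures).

I_x ≈ 4.88 × 10⁸ mm⁴

Split into non-overlapping primitives; take the origin at the lower-left of the bounding box.
Bottom flange: 250 × 26, A = 6 500 mm², y = 13 mm, Ī = 366 167 mm⁴.
Web: 8 × 350, A = 2 800 mm², y = 201 mm, Ī = 28 583 333 mm⁴.
Top flange: 250 × 26, A = 6 500 mm², y = 389 mm, Ī = 366 167 mm⁴.
Hole (subtracted): ⌀6, A = 28.274 mm², y = 13 mm, Ī = 63.617 mm⁴.
Centroid: ȳ = ΣA·y / ΣA = 201.34 mm.
Transfer each piece to the horizontal centroidal axis using Ī + A·d² with d = y − 201.34:
  bottom flange: d = -188.34 mm → contributes +230 926 611 mm⁴
  web: d = -0.33703 mm → contributes +28 583 651 mm⁴
  top flange: d = 187.66 mm → contributes +229 279 199 mm⁴
  hole: d = -188.34 mm → contributes −1 002 978 mm⁴
Total I = 487 786 483 mm⁴.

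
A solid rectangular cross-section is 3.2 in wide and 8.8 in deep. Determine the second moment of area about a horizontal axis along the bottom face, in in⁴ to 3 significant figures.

I_base ≈ 727 in⁴

The section: 3.2 × 8.8, A = 28.16 in², y = 4.4 in, Ī = 181.73 in⁴.
Transfer it to a horizontal axis along the bottom face using Ī + A·d² with d = y − 0:
  the section: d = 4.4 in → contributes +726.9 in⁴
Total I = 726.9 in⁴.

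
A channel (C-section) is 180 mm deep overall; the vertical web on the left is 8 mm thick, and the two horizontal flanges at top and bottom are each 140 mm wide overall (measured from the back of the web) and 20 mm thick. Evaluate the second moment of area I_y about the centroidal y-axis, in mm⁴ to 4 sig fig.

I_y ≈ 1.322 × 10⁷ mm⁴

Break the section into simple shapes (no overlaps), measuring from the bottom-left corner of the bounding box.
Web: 8 × 180, A = 1 440 mm², x = 4 mm, Ī = 7 680 mm⁴.
Top flange (beyond web): 132 × 20, A = 2 640 mm², x = 74 mm, Ī = 3 833 280 mm⁴.
Bottom flange (beyond web): 132 × 20, A = 2 640 mm², x = 74 mm, Ī = 3 833 280 mm⁴.
Centroid: x̄ = ΣA·x / ΣA = 59 mm.
Transfer each piece to the centroidal y-axis using Ī + A·d² with d = x − 59:
  web: d = -55 mm → contributes +4 363 680 mm⁴
  top flange (beyond web): d = 15 mm → contributes +4 427 280 mm⁴
  bottom flange (beyond web): d = 15 mm → contributes +4 427 280 mm⁴
Total I = 13 218 240 mm⁴.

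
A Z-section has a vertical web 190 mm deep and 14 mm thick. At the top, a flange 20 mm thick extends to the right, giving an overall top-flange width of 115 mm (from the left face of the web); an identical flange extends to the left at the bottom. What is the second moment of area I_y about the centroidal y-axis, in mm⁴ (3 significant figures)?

Decompose the section into non-overlapping parts with the origin at the bottom-left of its bounding rectangle.
Web: 14 × 190, A = 2 660 mm², x = 108 mm, Ī = 43 447 mm⁴.
Top flange (beyond web): 101 × 20, A = 2 020 mm², x = 165.5 mm, Ī = 1 717 168 mm⁴.
Bottom flange (beyond web): 101 × 20, A = 2 020 mm², x = 50.5 mm, Ī = 1 717 168 mm⁴.
Centroid: x̄ = ΣA·x / ΣA = 108 mm.
Transfer each piece to the centroidal y-axis using Ī + A·d² with d = x − 108:
  web: d = 0 mm → contributes +43 447 mm⁴
  top flange (beyond web): d = 57.5 mm → contributes +8 395 793 mm⁴
  bottom flange (beyond web): d = -57.5 mm → contributes +8 395 793 mm⁴
Total I = 16 835 033 mm⁴.

I_y ≈ 1.68 × 10⁷ mm⁴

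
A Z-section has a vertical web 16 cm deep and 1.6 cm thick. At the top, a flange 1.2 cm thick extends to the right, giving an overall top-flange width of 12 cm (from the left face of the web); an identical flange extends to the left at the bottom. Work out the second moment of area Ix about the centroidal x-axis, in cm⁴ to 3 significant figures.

Ix ≈ 1920 cm⁴

Split into non-overlapping primitives; take the origin at the lower-left of the bounding box.
Web: 1.6 × 16, A = 25.6 cm², y = 8 cm, Ī = 546.13 cm⁴.
Top flange (beyond web): 10.4 × 1.2, A = 12.48 cm², y = 15.4 cm, Ī = 1.4976 cm⁴.
Bottom flange (beyond web): 10.4 × 1.2, A = 12.48 cm², y = 0.6 cm, Ī = 1.4976 cm⁴.
Centroid: ȳ = ΣA·y / ΣA = 8 cm.
Transfer each piece to the centroidal x-axis using Ī + A·d² with d = y − 8:
  web: d = 0 cm → contributes +546.13 cm⁴
  top flange (beyond web): d = 7.4 cm → contributes +684.9 cm⁴
  bottom flange (beyond web): d = -7.4 cm → contributes +684.9 cm⁴
Total I = 1915.9 cm⁴.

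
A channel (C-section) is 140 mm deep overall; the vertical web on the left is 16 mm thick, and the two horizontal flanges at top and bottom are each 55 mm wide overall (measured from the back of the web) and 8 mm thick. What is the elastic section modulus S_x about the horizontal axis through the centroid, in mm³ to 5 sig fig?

Break the section into simple shapes (no overlaps), measuring from the bottom-left corner of the bounding box.
Web: 16 × 140, A = 2 240 mm², y = 70 mm, Ī = 3 658 667 mm⁴.
Top flange (beyond web): 39 × 8, A = 312 mm², y = 136 mm, Ī = 1 664 mm⁴.
Bottom flange (beyond web): 39 × 8, A = 312 mm², y = 4 mm, Ī = 1 664 mm⁴.
By symmetry the centroid is at mid-height, ȳ = 70 mm.
Transfer each piece to the horizontal axis through the centroid using Ī + A·d² with d = y − 70:
  web: d = 0 mm → contributes +3 658 667 mm⁴
  top flange (beyond web): d = 66 mm → contributes +1 360 736 mm⁴
  bottom flange (beyond web): d = -66 mm → contributes +1 360 736 mm⁴
Total I = 6 380 139 mm⁴.
Extreme fibre distance c = 70 mm; S = I/c = 91144.84 mm³.

S_x ≈ 9.1145 × 10⁴ mm³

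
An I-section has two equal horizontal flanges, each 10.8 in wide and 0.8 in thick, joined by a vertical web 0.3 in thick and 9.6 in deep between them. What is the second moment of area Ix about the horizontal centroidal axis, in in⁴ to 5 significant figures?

Decompose the section into non-overlapping parts with the origin at the bottom-left of its bounding rectangle.
Bottom flange: 10.8 × 0.8, A = 8.64 in², y = 0.4 in, Ī = 0.4608 in⁴.
Web: 0.3 × 9.6, A = 2.88 in², y = 5.6 in, Ī = 22.1184 in⁴.
Top flange: 10.8 × 0.8, A = 8.64 in², y = 10.8 in, Ī = 0.4608 in⁴.
By symmetry the centroid is at mid-height, ȳ = 5.6 in.
Transfer each piece to the horizontal centroidal axis using Ī + A·d² with d = y − 5.6:
  bottom flange: d = -5.2 in → contributes +234.0864 in⁴
  web: d = 0 in → contributes +22.1184 in⁴
  top flange: d = 5.2 in → contributes +234.0864 in⁴
Total I = 490.2912 in⁴.

Ix ≈ 490.29 in⁴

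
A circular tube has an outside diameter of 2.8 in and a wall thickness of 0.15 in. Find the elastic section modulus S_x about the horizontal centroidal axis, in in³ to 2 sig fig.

S_x ≈ 0.79 in³

Treat the section as a set of non-overlapping primitives; coordinates are from the bounding-box lower-left.
Outer circle: ⌀2.8, A = 6.158 in², y = 1.4 in, Ī = 3.017 in⁴.
Bore (subtracted): ⌀2.5, A = 4.909 in², y = 1.4 in, Ī = 1.917 in⁴.
By symmetry the centroid is at mid-height, ȳ = 1.4 in.
All pieces are centred on the horizontal centroidal axis, so I = ΣĪ (holes subtracted) = 1.1 in⁴.
Extreme fibre distance c = 1.4 in; S = I/c = 0.7855 in³.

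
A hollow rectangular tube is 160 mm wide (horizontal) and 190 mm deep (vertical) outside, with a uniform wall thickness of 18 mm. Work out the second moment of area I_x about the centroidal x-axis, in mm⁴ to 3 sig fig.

I_x ≈ 5.37 × 10⁷ mm⁴

Treat the section as a set of non-overlapping primitives; coordinates are from the bounding-box lower-left.
Outer rectangle: 160 × 190, A = 30 400 mm², y = 95 mm, Ī = 91 453 333 mm⁴.
Inner void (subtracted): 124 × 154, A = 19 096 mm², y = 95 mm, Ī = 37 740 061 mm⁴.
By symmetry the centroid is at mid-height, ȳ = 95 mm.
All pieces are centred on the centroidal x-axis, so I = ΣĪ (holes subtracted) = 53 713 272 mm⁴.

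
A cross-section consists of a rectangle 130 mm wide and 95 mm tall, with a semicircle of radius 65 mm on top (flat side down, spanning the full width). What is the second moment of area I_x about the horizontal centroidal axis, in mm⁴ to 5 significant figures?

Decompose the section into non-overlapping parts with the origin at the bottom-left of its bounding rectangle.
Rectangular body: 130 × 95, A = 12 350 mm², y = 47.5 mm, Ī = 9 288 229 mm⁴.
Semicircular cap: semicircle r = 65, A = 6636.614 mm², y = 122.5869 mm, Ī = 1 959 230 mm⁴.
Centroid: ȳ = ΣA·y / ΣA = 73.74599 mm.
Transfer each piece to the horizontal centroidal axis using Ī + A·d² with d = y − 73.74599:
  rectangular body: d = -26.24599 mm → contributes +17 795 552 mm⁴
  semicircular cap: d = 48.84087 mm → contributes +17 790 410 mm⁴
Total I = 35 585 963 mm⁴.

I_x ≈ 3.5586 × 10⁷ mm⁴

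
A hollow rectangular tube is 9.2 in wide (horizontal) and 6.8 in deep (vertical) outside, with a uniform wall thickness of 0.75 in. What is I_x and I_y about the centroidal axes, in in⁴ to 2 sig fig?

I_x ≈ 150 in⁴, I_y ≈ 240 in⁴

Break the section into simple shapes (no overlaps), measuring from the bottom-left corner of the bounding box.
Outer rectangle: 9.2 × 6.8, A = 62.56 in², y = 3.4 in, Ī = 241.1 in⁴.
Inner void (subtracted): 7.7 × 5.3, A = 40.81 in², y = 3.4 in, Ī = 95.53 in⁴.
By symmetry the centroid is at mid-height, ȳ = 3.4 in.
All pieces are centred on the centroidal x-axis, so I = ΣĪ (holes subtracted) = 145.5 in⁴.
Repeating about the centroidal y-axis gives I_y = 239.6 in⁴.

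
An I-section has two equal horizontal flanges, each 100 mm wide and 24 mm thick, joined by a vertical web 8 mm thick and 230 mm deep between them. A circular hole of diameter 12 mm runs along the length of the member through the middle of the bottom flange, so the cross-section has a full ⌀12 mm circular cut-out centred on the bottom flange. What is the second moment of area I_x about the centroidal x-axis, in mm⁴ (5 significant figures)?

I_x ≈ 8.3904 × 10⁷ mm⁴

Treat the section as a set of non-overlapping primitives; coordinates are from the bounding-box lower-left.
Bottom flange: 100 × 24, A = 2 400 mm², y = 12 mm, Ī = 115 200 mm⁴.
Web: 8 × 230, A = 1 840 mm², y = 139 mm, Ī = 8 111 333 mm⁴.
Top flange: 100 × 24, A = 2 400 mm², y = 266 mm, Ī = 115 200 mm⁴.
Hole (subtracted): ⌀12, A = 113.0973 mm², y = 12 mm, Ī = 1017.876 mm⁴.
Centroid: ȳ = ΣA·y / ΣA = 141.2006 mm.
Transfer each piece to the centroidal x-axis using Ī + A·d² with d = y − 141.2006:
  bottom flange: d = -129.2006 mm → contributes +40 177 933 mm⁴
  web: d = -2.20064 mm → contributes +8 120 244 mm⁴
  top flange: d = 124.7994 mm → contributes +37 494 913 mm⁴
  hole: d = -129.2006 mm → contributes −1 888 930 mm⁴
Total I = 83 904 160 mm⁴.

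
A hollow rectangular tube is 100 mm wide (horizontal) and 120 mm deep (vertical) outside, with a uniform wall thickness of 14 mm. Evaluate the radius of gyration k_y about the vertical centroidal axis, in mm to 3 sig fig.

k_y ≈ 36.4 mm

Split into non-overlapping primitives; take the origin at the lower-left of the bounding box.
Outer rectangle: 100 × 120, A = 12 000 mm², x = 50 mm, Ī = 10 000 000 mm⁴.
Inner void (subtracted): 72 × 92, A = 6 624 mm², x = 50 mm, Ī = 2 861 568 mm⁴.
By symmetry the centroid is at mid-width, x̄ = 50 mm.
All pieces are centred on the vertical centroidal axis, so I = ΣĪ (holes subtracted) = 7 138 432 mm⁴.
Radius of gyration: k = √(I/A) = √(7 138 432 / 5 376) = 36.439 mm.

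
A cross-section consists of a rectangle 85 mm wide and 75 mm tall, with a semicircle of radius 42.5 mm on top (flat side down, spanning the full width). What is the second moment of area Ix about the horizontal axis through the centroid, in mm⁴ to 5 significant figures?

Ix ≈ 9.4024 × 10⁶ mm⁴

Treat the section as a set of non-overlapping primitives; coordinates are from the bounding-box lower-left.
Rectangular body: 85 × 75, A = 6 375 mm², y = 37.5 mm, Ī = 2 988 281 mm⁴.
Semicircular cap: semicircle r = 42.5, A = 2837.251 mm², y = 93.03756 mm, Ī = 358086.4 mm⁴.
Centroid: ȳ = ΣA·y / ΣA = 54.60483 mm.
Transfer each piece to the horizontal axis through the centroid using Ī + A·d² with d = y − 54.60483:
  rectangular body: d = -17.10483 mm → contributes +4 853 448 mm⁴
  semicircular cap: d = 38.43273 mm → contributes +4 548 918 mm⁴
Total I = 9 402 366 mm⁴.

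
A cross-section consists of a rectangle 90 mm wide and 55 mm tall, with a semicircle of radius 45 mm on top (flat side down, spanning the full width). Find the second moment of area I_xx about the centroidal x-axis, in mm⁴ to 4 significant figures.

Split into non-overlapping primitives; take the origin at the lower-left of the bounding box.
Rectangular body: 90 × 55, A = 4 950 mm², y = 27.5 mm, Ī = 1 247 813 mm⁴.
Semicircular cap: semicircle r = 45, A = 3180.86 mm², y = 74.0986 mm, Ī = 450 072 mm⁴.
Centroid: ȳ = ΣA·y / ΣA = 45.7298 mm.
Transfer each piece to the centroidal x-axis using Ī + A·d² with d = y − 45.7298:
  rectangular body: d = -18.2298 mm → contributes +2 892 818 mm⁴
  semicircular cap: d = 28.3688 mm → contributes +3 010 000 mm⁴
Total I = 5 902 818 mm⁴.

I_xx ≈ 5.903 × 10⁶ mm⁴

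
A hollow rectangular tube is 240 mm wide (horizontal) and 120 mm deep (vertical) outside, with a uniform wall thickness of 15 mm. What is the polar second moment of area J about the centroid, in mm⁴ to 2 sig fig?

J ≈ 9.1 × 10⁷ mm⁴

Break the section into simple shapes (no overlaps), measuring from the bottom-left corner of the bounding box.
Outer rectangle: 240 × 120, A = 28 800 mm², y = 60 mm, Ī = 34 560 000 mm⁴.
Inner void (subtracted): 210 × 90, A = 18 900 mm², y = 60 mm, Ī = 12 757 500 mm⁴.
By symmetry the centroid is at mid-height, ȳ = 60 mm.
All pieces are centred on the centroidal x-axis, so I = ΣĪ (holes subtracted) = 21 802 500 mm⁴.
Repeating about the centroidal y-axis gives I_y = 68 782 500 mm⁴.
Polar second moment: J = I_x + I_y = 90 585 000 mm⁴.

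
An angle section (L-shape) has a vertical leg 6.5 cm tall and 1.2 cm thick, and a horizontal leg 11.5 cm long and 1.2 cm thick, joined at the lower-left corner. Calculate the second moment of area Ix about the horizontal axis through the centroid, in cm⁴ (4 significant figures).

Treat the section as a set of non-overlapping primitives; coordinates are from the bounding-box lower-left.
Vertical leg: 1.2 × 6.5, A = 7.8 cm², y = 3.25 cm, Ī = 27.4625 cm⁴.
Horizontal leg (remainder): 10.3 × 1.2, A = 12.36 cm², y = 0.6 cm, Ī = 1.4832 cm⁴.
Centroid: ȳ = ΣA·y / ΣA = 1.6253 cm.
Transfer each piece to the horizontal axis through the centroid using Ī + A·d² with d = y − 1.6253:
  vertical leg: d = 1.6247 cm → contributes +48.0518 cm⁴
  horizontal leg (remainder): d = -1.0253 cm → contributes +14.4765 cm⁴
Total I = 62.5283 cm⁴.

Ix ≈ 62.53 cm⁴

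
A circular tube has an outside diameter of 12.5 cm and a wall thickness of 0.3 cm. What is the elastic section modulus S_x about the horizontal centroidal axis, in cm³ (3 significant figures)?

Decompose the section into non-overlapping parts with the origin at the bottom-left of its bounding rectangle.
Outer circle: ⌀12.5, A = 122.72 cm², y = 6.25 cm, Ī = 1198.4 cm⁴.
Bore (subtracted): ⌀11.9, A = 111.22 cm², y = 6.25 cm, Ī = 984.37 cm⁴.
By symmetry the centroid is at mid-height, ȳ = 6.25 cm.
All pieces are centred on the horizontal centroidal axis, so I = ΣĪ (holes subtracted) = 214.05 cm⁴.
Extreme fibre distance c = 6.25 cm; S = I/c = 34.249 cm³.

S_x ≈ 34.2 cm³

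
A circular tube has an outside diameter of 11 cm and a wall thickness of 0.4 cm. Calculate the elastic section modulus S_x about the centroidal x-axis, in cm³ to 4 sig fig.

Decompose the section into non-overlapping parts with the origin at the bottom-left of its bounding rectangle.
Outer circle: ⌀11, A = 95.0332 cm², y = 5.5 cm, Ī = 718.688 cm⁴.
Bore (subtracted): ⌀10.2, A = 81.7128 cm², y = 5.5 cm, Ī = 531.338 cm⁴.
By symmetry the centroid is at mid-height, ȳ = 5.5 cm.
All pieces are centred on the centroidal x-axis, so I = ΣĪ (holes subtracted) = 187.351 cm⁴.
Extreme fibre distance c = 5.5 cm; S = I/c = 34.0638 cm³.

S_x ≈ 34.06 cm³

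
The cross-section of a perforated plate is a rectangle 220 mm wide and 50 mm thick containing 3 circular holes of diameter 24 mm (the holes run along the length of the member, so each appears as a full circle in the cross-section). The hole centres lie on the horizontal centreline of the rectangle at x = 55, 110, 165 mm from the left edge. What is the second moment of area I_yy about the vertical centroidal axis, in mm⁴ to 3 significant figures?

I_yy ≈ 4.16 × 10⁷ mm⁴

Split into non-overlapping primitives; take the origin at the lower-left of the bounding box.
Plate: 220 × 50, A = 11 000 mm², x = 110 mm, Ī = 44 366 667 mm⁴.
Hole 1 (subtracted): ⌀24, A = 452.39 mm², x = 55 mm, Ī = 16 286 mm⁴.
Hole 2 (subtracted): ⌀24, A = 452.39 mm², x = 110 mm, Ī = 16 286 mm⁴.
Hole 3 (subtracted): ⌀24, A = 452.39 mm², x = 165 mm, Ī = 16 286 mm⁴.
By symmetry the centroid is at mid-width, x̄ = 110 mm.
Transfer each piece to the vertical centroidal axis using Ī + A·d² with d = x − 110:
  plate: d = 0 mm → contributes +44 366 667 mm⁴
  hole 1: d = -55 mm → contributes −1 384 764 mm⁴
  hole 2: d = 0 mm → contributes −16 286 mm⁴
  hole 3: d = 55 mm → contributes −1 384 764 mm⁴
Total I = 41 580 853 mm⁴.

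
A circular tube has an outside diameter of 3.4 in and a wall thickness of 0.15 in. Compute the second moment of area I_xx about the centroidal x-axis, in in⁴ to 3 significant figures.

Split into non-overlapping primitives; take the origin at the lower-left of the bounding box.
Outer circle: ⌀3.4, A = 9.0792 in², y = 1.7 in, Ī = 6.5597 in⁴.
Bore (subtracted): ⌀3.1, A = 7.5477 in², y = 1.7 in, Ī = 4.5333 in⁴.
By symmetry the centroid is at mid-height, ȳ = 1.7 in.
All pieces are centred on the centroidal x-axis, so I = ΣĪ (holes subtracted) = 2.0264 in⁴.

I_xx ≈ 2.03 in⁴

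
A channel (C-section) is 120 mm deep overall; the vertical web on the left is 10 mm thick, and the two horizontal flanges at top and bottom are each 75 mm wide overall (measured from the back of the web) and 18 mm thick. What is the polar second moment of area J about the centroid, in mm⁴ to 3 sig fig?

Split into non-overlapping primitives; take the origin at the lower-left of the bounding box.
Web: 10 × 120, A = 1 200 mm², y = 60 mm, Ī = 1 440 000 mm⁴.
Top flange (beyond web): 65 × 18, A = 1 170 mm², y = 111 mm, Ī = 31 590 mm⁴.
Bottom flange (beyond web): 65 × 18, A = 1 170 mm², y = 9 mm, Ī = 31 590 mm⁴.
By symmetry the centroid is at mid-height, ȳ = 60 mm.
Transfer each piece to the centroidal x-axis using Ī + A·d² with d = y − 60:
  web: d = 0 mm → contributes +1 440 000 mm⁴
  top flange (beyond web): d = 51 mm → contributes +3 074 760 mm⁴
  bottom flange (beyond web): d = -51 mm → contributes +3 074 760 mm⁴
Total I = 7 589 520 mm⁴.
For the y-axis: x̄ = 29.788 mm.
Repeating about the centroidal y-axis gives I_y = 1 949 341 mm⁴.
Polar second moment: J = I_x + I_y = 9 538 861 mm⁴.

J ≈ 9.54 × 10⁶ mm⁴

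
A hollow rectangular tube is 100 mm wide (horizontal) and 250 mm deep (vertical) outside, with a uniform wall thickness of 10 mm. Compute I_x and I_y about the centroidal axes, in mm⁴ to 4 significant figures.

I_x ≈ 4.910 × 10⁷ mm⁴, I_y ≈ 1.102 × 10⁷ mm⁴

Split into non-overlapping primitives; take the origin at the lower-left of the bounding box.
Outer rectangle: 100 × 250, A = 25 000 mm², y = 125 mm, Ī = 130 208 333 mm⁴.
Inner void (subtracted): 80 × 230, A = 18 400 mm², y = 125 mm, Ī = 81 113 333 mm⁴.
By symmetry the centroid is at mid-height, ȳ = 125 mm.
All pieces are centred on the centroidal x-axis, so I = ΣĪ (holes subtracted) = 49 095 000 mm⁴.
Repeating about the centroidal y-axis gives I_y = 11 020 000 mm⁴.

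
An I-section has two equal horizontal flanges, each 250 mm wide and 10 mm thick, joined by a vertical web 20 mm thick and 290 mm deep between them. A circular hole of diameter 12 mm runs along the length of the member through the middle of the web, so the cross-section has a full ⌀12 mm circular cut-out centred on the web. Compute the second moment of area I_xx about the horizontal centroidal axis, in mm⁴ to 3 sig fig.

Decompose the section into non-overlapping parts with the origin at the bottom-left of its bounding rectangle.
Bottom flange: 250 × 10, A = 2 500 mm², y = 5 mm, Ī = 20 833 mm⁴.
Web: 20 × 290, A = 5 800 mm², y = 155 mm, Ī = 40 648 333 mm⁴.
Top flange: 250 × 10, A = 2 500 mm², y = 305 mm, Ī = 20 833 mm⁴.
Hole (subtracted): ⌀12, A = 113.1 mm², y = 155 mm, Ī = 1017.9 mm⁴.
By symmetry the centroid is at mid-height, ȳ = 155 mm.
Transfer each piece to the horizontal centroidal axis using Ī + A·d² with d = y − 155:
  bottom flange: d = -150 mm → contributes +56 270 833 mm⁴
  web: d = 0 mm → contributes +40 648 333 mm⁴
  top flange: d = 150 mm → contributes +56 270 833 mm⁴
  hole: d = 0 mm → contributes −1017.9 mm⁴
Total I = 153 188 982 mm⁴.

I_xx ≈ 1.53 × 10⁸ mm⁴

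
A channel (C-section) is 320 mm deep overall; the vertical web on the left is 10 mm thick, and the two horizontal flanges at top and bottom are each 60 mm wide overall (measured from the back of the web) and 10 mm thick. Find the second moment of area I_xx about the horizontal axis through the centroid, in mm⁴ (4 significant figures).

Split into non-overlapping primitives; take the origin at the lower-left of the bounding box.
Web: 10 × 320, A = 3 200 mm², y = 160 mm, Ī = 27 306 667 mm⁴.
Top flange (beyond web): 50 × 10, A = 500 mm², y = 315 mm, Ī = 4166.67 mm⁴.
Bottom flange (beyond web): 50 × 10, A = 500 mm², y = 5 mm, Ī = 4166.67 mm⁴.
By symmetry the centroid is at mid-height, ȳ = 160 mm.
Transfer each piece to the horizontal axis through the centroid using Ī + A·d² with d = y − 160:
  web: d = 0 mm → contributes +27 306 667 mm⁴
  top flange (beyond web): d = 155 mm → contributes +12 016 667 mm⁴
  bottom flange (beyond web): d = -155 mm → contributes +12 016 667 mm⁴
Total I = 51 340 000 mm⁴.

I_xx ≈ 5.134 × 10⁷ mm⁴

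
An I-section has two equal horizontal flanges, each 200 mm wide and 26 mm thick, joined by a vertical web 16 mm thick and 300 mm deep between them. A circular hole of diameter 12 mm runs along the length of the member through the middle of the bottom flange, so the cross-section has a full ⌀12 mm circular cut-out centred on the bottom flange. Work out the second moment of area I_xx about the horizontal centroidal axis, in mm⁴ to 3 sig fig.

Decompose the section into non-overlapping parts with the origin at the bottom-left of its bounding rectangle.
Bottom flange: 200 × 26, A = 5 200 mm², y = 13 mm, Ī = 292 933 mm⁴.
Web: 16 × 300, A = 4 800 mm², y = 176 mm, Ī = 36 000 000 mm⁴.
Top flange: 200 × 26, A = 5 200 mm², y = 339 mm, Ī = 292 933 mm⁴.
Hole (subtracted): ⌀12, A = 113.1 mm², y = 13 mm, Ī = 1017.9 mm⁴.
Centroid: ȳ = ΣA·y / ΣA = 177.22 mm.
Transfer each piece to the horizontal centroidal axis using Ī + A·d² with d = y − 177.22:
  bottom flange: d = -164.22 mm → contributes +140 530 882 mm⁴
  web: d = -1.2219 mm → contributes +36 007 167 mm⁴
  top flange: d = 161.78 mm → contributes +136 388 112 mm⁴
  hole: d = -164.22 mm → contributes −3 051 121 mm⁴
Total I = 309 875 040 mm⁴.

I_xx ≈ 3.10 × 10⁸ mm⁴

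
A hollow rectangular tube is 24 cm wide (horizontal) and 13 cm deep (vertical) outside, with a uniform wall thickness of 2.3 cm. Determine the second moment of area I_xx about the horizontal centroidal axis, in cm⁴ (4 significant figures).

I_xx ≈ 3436 cm⁴

Decompose the section into non-overlapping parts with the origin at the bottom-left of its bounding rectangle.
Outer rectangle: 24 × 13, A = 312 cm², y = 6.5 cm, Ī = 4 394 cm⁴.
Inner void (subtracted): 19.4 × 8.4, A = 162.96 cm², y = 6.5 cm, Ī = 958.205 cm⁴.
By symmetry the centroid is at mid-height, ȳ = 6.5 cm.
All pieces are centred on the horizontal centroidal axis, so I = ΣĪ (holes subtracted) = 3435.8 cm⁴.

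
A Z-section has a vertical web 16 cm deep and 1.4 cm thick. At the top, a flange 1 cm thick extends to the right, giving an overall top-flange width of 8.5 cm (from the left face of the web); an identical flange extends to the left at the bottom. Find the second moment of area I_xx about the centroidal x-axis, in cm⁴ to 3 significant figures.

Decompose the section into non-overlapping parts with the origin at the bottom-left of its bounding rectangle.
Web: 1.4 × 16, A = 22.4 cm², y = 8 cm, Ī = 477.87 cm⁴.
Top flange (beyond web): 7.1 × 1, A = 7.1 cm², y = 15.5 cm, Ī = 0.59167 cm⁴.
Bottom flange (beyond web): 7.1 × 1, A = 7.1 cm², y = 0.5 cm, Ī = 0.59167 cm⁴.
Centroid: ȳ = ΣA·y / ΣA = 8 cm.
Transfer each piece to the centroidal x-axis using Ī + A·d² with d = y − 8:
  web: d = 0 cm → contributes +477.87 cm⁴
  top flange (beyond web): d = 7.5 cm → contributes +399.97 cm⁴
  bottom flange (beyond web): d = -7.5 cm → contributes +399.97 cm⁴
Total I = 1277.8 cm⁴.

I_xx ≈ 1280 cm⁴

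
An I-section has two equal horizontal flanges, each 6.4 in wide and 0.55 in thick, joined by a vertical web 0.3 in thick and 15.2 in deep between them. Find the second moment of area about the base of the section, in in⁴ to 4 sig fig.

I_base ≈ 1295 in⁴

Decompose the section into non-overlapping parts with the origin at the bottom-left of its bounding rectangle.
Bottom flange: 6.4 × 0.55, A = 3.52 in², y = 0.275 in, Ī = 0.0887333 in⁴.
Web: 0.3 × 15.2, A = 4.56 in², y = 8.15 in, Ī = 87.7952 in⁴.
Top flange: 6.4 × 0.55, A = 3.52 in², y = 16.025 in, Ī = 0.0887333 in⁴.
Transfer each piece to a horizontal axis along the bottom face using Ī + A·d² with d = y − 0:
  bottom flange: d = 0.275 in → contributes +0.354933 in⁴
  web: d = 8.15 in → contributes +390.682 in⁴
  top flange: d = 16.025 in → contributes +904.027 in⁴
Total I = 1295.06 in⁴.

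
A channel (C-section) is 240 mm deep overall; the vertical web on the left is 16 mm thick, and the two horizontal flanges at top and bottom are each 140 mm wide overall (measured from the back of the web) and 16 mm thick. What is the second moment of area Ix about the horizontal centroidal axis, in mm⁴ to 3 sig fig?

Ix ≈ 6.83 × 10⁷ mm⁴

Split into non-overlapping primitives; take the origin at the lower-left of the bounding box.
Web: 16 × 240, A = 3 840 mm², y = 120 mm, Ī = 18 432 000 mm⁴.
Top flange (beyond web): 124 × 16, A = 1 984 mm², y = 232 mm, Ī = 42 325 mm⁴.
Bottom flange (beyond web): 124 × 16, A = 1 984 mm², y = 8 mm, Ī = 42 325 mm⁴.
By symmetry the centroid is at mid-height, ȳ = 120 mm.
Transfer each piece to the horizontal centroidal axis using Ī + A·d² with d = y − 120:
  web: d = 0 mm → contributes +18 432 000 mm⁴
  top flange (beyond web): d = 112 mm → contributes +24 929 621 mm⁴
  bottom flange (beyond web): d = -112 mm → contributes +24 929 621 mm⁴
Total I = 68 291 243 mm⁴.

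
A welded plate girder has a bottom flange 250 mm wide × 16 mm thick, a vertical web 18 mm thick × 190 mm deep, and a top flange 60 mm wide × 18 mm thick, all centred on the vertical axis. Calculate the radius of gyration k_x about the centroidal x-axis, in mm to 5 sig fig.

k_x ≈ 79.672 mm

Decompose the section into non-overlapping parts with the origin at the bottom-left of its bounding rectangle.
Bottom plate: 250 × 16, A = 4 000 mm², y = 8 mm, Ī = 85333.33 mm⁴.
Web plate: 18 × 190, A = 3 420 mm², y = 111 mm, Ī = 10 288 500 mm⁴.
Top plate: 60 × 18, A = 1 080 mm², y = 215 mm, Ī = 29 160 mm⁴.
Centroid: ȳ = ΣA·y / ΣA = 75.74353 mm.
Transfer each piece to the centroidal x-axis using Ī + A·d² with d = y − 75.74353:
  bottom plate: d = -67.74353 mm → contributes +18 442 076 mm⁴
  web plate: d = 35.25647 mm → contributes +14 539 624 mm⁴
  top plate: d = 139.2565 mm → contributes +20 972 914 mm⁴
Total I = 53 954 614 mm⁴.
Radius of gyration: k = √(I/A) = √(53 954 614 / 8 500) = 79.67184 mm.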